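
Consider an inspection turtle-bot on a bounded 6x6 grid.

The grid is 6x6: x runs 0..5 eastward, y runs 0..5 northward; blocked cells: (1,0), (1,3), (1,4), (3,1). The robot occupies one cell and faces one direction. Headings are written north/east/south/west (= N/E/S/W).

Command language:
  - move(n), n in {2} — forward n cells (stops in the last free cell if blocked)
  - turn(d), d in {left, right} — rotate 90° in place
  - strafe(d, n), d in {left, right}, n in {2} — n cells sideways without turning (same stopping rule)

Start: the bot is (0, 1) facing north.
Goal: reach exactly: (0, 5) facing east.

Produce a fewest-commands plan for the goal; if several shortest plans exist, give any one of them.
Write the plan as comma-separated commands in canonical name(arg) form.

begin: (0, 1) facing north
t=1 move(2) ⇒ (0, 3) facing north
t=2 move(2) ⇒ (0, 5) facing north
t=3 turn(right) ⇒ (0, 5) facing east
nothing shorter than 3 reaches the goal.

move(2), move(2), turn(right)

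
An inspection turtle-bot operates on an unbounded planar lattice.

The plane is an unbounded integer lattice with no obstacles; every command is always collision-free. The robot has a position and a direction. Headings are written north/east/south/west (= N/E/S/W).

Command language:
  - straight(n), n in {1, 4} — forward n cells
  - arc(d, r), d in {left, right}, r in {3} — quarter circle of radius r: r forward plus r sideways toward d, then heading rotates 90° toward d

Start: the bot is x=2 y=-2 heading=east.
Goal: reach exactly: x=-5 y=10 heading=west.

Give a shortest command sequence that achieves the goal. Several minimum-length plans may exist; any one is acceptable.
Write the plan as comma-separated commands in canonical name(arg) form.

arc(left, 3), arc(left, 3), arc(right, 3), arc(left, 3), straight(1)

from: x=2 y=-2 heading=east
[1] after arc(left, 3): x=5 y=1 heading=north
[2] after arc(left, 3): x=2 y=4 heading=west
[3] after arc(right, 3): x=-1 y=7 heading=north
[4] after arc(left, 3): x=-4 y=10 heading=west
[5] after straight(1): x=-5 y=10 heading=west
shorter routes all fall short; 5 is best.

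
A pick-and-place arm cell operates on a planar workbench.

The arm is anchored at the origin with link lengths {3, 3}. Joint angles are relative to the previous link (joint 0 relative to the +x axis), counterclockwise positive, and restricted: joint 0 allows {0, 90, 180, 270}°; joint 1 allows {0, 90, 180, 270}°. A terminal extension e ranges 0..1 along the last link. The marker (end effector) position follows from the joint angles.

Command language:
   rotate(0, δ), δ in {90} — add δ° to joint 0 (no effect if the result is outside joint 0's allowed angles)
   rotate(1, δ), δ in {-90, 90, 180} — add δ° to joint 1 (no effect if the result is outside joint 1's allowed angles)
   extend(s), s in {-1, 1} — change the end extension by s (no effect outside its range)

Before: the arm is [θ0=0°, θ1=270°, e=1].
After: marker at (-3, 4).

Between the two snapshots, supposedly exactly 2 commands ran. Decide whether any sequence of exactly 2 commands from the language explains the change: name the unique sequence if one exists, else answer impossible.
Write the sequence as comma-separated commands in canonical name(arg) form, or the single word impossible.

t0: [θ0=0°, θ1=270°, e=1]
[1] after rotate(0, 90): [θ0=90°, θ1=270°, e=1]
[2] after rotate(0, 90): [θ0=180°, θ1=270°, e=1]
no rival 2-sequence matches.

rotate(0, 90), rotate(0, 90)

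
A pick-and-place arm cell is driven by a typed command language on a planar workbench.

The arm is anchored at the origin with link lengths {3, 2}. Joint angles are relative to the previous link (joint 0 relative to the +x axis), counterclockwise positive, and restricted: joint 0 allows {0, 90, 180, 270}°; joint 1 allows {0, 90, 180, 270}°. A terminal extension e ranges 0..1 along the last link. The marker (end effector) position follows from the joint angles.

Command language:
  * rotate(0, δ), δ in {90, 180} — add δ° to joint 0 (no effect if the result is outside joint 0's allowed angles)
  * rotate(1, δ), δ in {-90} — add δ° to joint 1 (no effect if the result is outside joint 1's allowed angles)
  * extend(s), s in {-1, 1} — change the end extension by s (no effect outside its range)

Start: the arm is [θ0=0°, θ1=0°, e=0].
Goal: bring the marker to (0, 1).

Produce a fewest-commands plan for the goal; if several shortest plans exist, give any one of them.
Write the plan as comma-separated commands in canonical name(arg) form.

t0: [θ0=0°, θ1=0°, e=0]
1. rotate(0, 90) → [θ0=90°, θ1=0°, e=0]
2. rotate(1, -90) → [θ0=90°, θ1=270°, e=0]
3. rotate(1, -90) → [θ0=90°, θ1=180°, e=0]
no 2-step plan works, so 3 is optimal.

rotate(0, 90), rotate(1, -90), rotate(1, -90)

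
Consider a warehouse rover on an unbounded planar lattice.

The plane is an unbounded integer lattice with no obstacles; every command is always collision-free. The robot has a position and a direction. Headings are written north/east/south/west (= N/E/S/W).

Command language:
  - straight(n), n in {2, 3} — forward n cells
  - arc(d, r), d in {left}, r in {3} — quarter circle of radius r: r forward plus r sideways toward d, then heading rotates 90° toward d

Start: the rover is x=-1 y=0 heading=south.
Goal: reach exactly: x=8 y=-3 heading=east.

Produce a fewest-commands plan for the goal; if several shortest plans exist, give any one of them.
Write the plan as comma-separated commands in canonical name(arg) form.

start: x=-1 y=0 heading=south
1. arc(left, 3) → x=2 y=-3 heading=east
2. straight(3) → x=5 y=-3 heading=east
3. straight(3) → x=8 y=-3 heading=east
minimal: 3 command(s), checked below 3.

arc(left, 3), straight(3), straight(3)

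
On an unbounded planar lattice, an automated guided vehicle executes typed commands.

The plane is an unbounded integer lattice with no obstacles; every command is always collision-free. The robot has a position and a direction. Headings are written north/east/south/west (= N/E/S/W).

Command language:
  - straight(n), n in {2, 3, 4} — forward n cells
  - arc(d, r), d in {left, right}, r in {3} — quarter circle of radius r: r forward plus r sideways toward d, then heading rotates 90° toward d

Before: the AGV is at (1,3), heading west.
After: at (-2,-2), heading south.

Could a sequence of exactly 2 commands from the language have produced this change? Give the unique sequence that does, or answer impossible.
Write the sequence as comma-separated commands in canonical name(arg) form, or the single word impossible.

key: order matters: swapping arc(left, 3) and straight(2) lands elsewhere
start: at (1,3), heading west
step 1 (arc(left, 3)): at (-2,0), heading south
step 2 (straight(2)): at (-2,-2), heading south
uniquely the one of 25 2-step routes that fits.

arc(left, 3), straight(2)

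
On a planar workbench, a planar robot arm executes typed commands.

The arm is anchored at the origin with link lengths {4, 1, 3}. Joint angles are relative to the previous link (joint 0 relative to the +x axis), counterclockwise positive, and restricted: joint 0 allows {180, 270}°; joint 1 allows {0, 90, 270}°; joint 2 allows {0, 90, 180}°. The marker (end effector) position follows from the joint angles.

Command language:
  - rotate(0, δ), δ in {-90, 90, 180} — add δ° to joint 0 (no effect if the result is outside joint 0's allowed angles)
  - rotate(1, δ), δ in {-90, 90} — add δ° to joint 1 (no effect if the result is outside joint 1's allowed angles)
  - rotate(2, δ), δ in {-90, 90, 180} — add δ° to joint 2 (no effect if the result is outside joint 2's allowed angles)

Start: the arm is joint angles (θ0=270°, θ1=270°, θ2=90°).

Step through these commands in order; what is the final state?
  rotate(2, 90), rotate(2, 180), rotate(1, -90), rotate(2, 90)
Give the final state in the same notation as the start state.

joint angles (θ0=270°, θ1=270°, θ2=90°)

begin: joint angles (θ0=270°, θ1=270°, θ2=90°)
1. rotate(2, 90) → joint angles (θ0=270°, θ1=270°, θ2=180°)
2. rotate(2, 180) → joint angles (θ0=270°, θ1=270°, θ2=0°)
3. rotate(1, -90) → joint angles (θ0=270°, θ1=270°, θ2=0°)
4. rotate(2, 90) → joint angles (θ0=270°, θ1=270°, θ2=90°)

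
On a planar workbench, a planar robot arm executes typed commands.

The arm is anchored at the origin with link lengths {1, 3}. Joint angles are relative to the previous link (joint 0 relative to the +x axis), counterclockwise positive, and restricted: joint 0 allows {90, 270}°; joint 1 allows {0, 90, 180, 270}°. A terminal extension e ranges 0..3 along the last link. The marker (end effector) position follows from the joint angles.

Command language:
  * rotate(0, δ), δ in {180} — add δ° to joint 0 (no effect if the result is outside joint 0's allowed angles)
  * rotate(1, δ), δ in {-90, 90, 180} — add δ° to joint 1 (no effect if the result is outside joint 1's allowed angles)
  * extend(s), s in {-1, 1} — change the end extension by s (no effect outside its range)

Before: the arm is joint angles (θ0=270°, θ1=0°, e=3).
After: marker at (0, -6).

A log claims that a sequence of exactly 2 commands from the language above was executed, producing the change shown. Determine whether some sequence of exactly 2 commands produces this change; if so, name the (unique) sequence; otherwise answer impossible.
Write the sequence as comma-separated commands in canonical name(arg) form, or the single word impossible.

key: order matters: swapping extend(1) and extend(-1) lands elsewhere
initial: joint angles (θ0=270°, θ1=0°, e=3)
[1] after extend(1): joint angles (θ0=270°, θ1=0°, e=3)
[2] after extend(-1): joint angles (θ0=270°, θ1=0°, e=2)
uniquely the one of 36 2-step routes that fits.

extend(1), extend(-1)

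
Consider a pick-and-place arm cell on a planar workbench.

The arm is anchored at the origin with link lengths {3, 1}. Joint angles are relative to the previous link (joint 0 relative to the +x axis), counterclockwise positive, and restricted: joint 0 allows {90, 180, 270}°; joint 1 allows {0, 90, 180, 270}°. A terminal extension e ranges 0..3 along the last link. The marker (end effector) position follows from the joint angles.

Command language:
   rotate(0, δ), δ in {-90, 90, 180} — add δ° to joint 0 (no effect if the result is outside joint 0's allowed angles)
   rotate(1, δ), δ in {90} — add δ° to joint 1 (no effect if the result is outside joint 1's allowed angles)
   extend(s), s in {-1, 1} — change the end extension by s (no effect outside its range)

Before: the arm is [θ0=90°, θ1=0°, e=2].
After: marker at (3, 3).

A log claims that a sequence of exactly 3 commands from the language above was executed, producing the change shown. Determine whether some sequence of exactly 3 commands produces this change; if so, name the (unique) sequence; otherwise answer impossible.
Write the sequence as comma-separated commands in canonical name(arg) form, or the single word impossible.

rotate(1, 90), rotate(1, 90), rotate(1, 90)

from: [θ0=90°, θ1=0°, e=2]
1. rotate(1, 90) → [θ0=90°, θ1=90°, e=2]
2. rotate(1, 90) → [θ0=90°, θ1=180°, e=2]
3. rotate(1, 90) → [θ0=90°, θ1=270°, e=2]
all 216 alternatives checked — unique.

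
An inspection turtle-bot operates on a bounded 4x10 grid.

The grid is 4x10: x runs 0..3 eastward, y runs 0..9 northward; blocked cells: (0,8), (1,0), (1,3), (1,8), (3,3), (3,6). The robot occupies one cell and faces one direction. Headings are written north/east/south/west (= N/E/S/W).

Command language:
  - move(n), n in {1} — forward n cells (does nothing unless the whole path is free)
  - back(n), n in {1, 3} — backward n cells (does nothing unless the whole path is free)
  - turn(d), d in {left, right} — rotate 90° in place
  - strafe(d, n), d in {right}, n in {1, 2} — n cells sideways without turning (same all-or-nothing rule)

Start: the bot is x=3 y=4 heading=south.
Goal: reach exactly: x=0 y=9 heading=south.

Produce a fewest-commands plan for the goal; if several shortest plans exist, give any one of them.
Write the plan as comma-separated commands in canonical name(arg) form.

from: x=3 y=4 heading=south
step 1 (back(1)): x=3 y=5 heading=south
step 2 (strafe(right, 1)): x=2 y=5 heading=south
step 3 (back(3)): x=2 y=8 heading=south
step 4 (back(1)): x=2 y=9 heading=south
step 5 (strafe(right, 2)): x=0 y=9 heading=south
minimal: 5 command(s), checked below 5.

back(1), strafe(right, 1), back(3), back(1), strafe(right, 2)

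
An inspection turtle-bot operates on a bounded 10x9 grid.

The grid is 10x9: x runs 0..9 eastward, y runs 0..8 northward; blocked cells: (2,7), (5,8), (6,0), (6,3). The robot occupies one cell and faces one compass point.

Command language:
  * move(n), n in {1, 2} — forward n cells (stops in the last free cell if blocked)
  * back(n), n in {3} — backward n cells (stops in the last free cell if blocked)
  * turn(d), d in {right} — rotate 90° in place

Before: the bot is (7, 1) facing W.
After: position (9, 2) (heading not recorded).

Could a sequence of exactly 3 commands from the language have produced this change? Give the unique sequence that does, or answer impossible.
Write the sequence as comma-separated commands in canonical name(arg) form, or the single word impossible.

back(3), turn(right), move(1)

key: order matters: swapping back(3) and move(1) lands elsewhere
begin: (7, 1) facing W
1. back(3) → (9, 1) facing W
2. turn(right) → (9, 1) facing N
3. move(1) → (9, 2) facing N
no other 3-command option fits: unique.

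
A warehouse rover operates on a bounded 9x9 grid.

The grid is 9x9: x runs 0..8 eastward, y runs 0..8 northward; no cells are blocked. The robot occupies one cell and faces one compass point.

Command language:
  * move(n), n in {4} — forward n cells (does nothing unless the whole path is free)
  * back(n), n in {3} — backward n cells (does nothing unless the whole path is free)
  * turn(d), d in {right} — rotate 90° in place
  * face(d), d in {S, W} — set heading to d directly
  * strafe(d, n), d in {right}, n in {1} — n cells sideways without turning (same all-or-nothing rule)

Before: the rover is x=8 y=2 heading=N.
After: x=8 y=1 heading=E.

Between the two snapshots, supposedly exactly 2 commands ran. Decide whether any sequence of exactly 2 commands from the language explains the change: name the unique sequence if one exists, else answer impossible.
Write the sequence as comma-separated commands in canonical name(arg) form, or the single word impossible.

key: running strafe(right, 1) before turn(right) would end elsewhere — order is forced
from: x=8 y=2 heading=N
1. turn(right) → x=8 y=2 heading=E
2. strafe(right, 1) → x=8 y=1 heading=E
all 36 alternatives checked — unique.

turn(right), strafe(right, 1)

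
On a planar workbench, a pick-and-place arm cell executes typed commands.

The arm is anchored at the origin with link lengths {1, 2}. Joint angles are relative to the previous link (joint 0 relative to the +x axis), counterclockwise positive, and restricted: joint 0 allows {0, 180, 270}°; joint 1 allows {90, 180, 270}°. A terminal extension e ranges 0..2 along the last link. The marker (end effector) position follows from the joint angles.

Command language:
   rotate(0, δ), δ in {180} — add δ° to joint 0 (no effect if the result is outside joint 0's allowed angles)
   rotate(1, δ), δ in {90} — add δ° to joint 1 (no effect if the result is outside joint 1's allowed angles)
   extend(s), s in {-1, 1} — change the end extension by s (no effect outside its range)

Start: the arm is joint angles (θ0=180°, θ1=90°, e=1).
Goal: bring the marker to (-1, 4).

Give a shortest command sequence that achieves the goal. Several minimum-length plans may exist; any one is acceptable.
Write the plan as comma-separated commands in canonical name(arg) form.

rotate(1, 90), rotate(1, 90), extend(1)

from: joint angles (θ0=180°, θ1=90°, e=1)
t=1 rotate(1, 90) ⇒ joint angles (θ0=180°, θ1=180°, e=1)
t=2 rotate(1, 90) ⇒ joint angles (θ0=180°, θ1=270°, e=1)
t=3 extend(1) ⇒ joint angles (θ0=180°, θ1=270°, e=2)
no 2-step plan works, so 3 is optimal.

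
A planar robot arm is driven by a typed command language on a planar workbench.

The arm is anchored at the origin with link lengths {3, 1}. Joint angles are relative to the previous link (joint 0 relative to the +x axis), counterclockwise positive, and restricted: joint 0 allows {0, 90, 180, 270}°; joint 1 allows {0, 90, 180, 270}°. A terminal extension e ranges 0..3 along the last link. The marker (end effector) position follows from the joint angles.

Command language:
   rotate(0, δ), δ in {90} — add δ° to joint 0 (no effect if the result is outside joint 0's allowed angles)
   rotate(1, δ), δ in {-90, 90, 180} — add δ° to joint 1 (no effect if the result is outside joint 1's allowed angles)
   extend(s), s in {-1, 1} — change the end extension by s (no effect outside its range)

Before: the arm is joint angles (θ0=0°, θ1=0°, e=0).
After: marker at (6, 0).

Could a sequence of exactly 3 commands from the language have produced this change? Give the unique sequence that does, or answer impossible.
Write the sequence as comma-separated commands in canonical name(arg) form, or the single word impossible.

key: running extend(1) before extend(-1) would end elsewhere — order is forced
from: joint angles (θ0=0°, θ1=0°, e=0)
t=1 extend(-1) ⇒ joint angles (θ0=0°, θ1=0°, e=0)
t=2 extend(1) ⇒ joint angles (θ0=0°, θ1=0°, e=1)
t=3 extend(1) ⇒ joint angles (θ0=0°, θ1=0°, e=2)
uniquely the one of 216 3-step routes that fits.

extend(-1), extend(1), extend(1)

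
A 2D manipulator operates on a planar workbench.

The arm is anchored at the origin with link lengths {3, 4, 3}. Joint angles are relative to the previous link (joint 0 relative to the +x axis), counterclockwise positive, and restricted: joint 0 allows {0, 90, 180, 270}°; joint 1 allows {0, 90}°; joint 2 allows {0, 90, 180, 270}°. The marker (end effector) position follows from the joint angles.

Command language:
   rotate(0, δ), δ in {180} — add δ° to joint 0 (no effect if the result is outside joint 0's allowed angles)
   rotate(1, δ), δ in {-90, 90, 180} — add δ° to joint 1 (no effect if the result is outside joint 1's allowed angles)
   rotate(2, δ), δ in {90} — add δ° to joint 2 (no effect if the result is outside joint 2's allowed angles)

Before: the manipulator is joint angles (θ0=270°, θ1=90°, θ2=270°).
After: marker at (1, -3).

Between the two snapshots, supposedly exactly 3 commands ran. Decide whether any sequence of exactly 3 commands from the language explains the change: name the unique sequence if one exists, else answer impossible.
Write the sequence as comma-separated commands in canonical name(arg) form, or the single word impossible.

t0: joint angles (θ0=270°, θ1=90°, θ2=270°)
1. rotate(2, 90) → joint angles (θ0=270°, θ1=90°, θ2=0°)
2. rotate(2, 90) → joint angles (θ0=270°, θ1=90°, θ2=90°)
3. rotate(2, 90) → joint angles (θ0=270°, θ1=90°, θ2=180°)
no rival 3-sequence matches.

rotate(2, 90), rotate(2, 90), rotate(2, 90)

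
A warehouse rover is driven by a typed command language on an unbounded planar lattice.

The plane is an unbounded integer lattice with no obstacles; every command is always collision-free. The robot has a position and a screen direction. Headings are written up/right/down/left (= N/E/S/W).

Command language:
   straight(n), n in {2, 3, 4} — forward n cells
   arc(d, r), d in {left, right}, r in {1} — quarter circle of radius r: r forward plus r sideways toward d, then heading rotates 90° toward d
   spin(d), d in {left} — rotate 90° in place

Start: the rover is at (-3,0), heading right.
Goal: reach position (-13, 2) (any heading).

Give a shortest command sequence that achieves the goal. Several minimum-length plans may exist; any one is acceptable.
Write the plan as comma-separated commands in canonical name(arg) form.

arc(left, 1), arc(left, 1), straight(3), straight(3), straight(4)

initial: at (-3,0), heading right
1. arc(left, 1) → at (-2,1), heading up
2. arc(left, 1) → at (-3,2), heading left
3. straight(3) → at (-6,2), heading left
4. straight(3) → at (-9,2), heading left
5. straight(4) → at (-13,2), heading left
minimal: 5 command(s), checked below 5.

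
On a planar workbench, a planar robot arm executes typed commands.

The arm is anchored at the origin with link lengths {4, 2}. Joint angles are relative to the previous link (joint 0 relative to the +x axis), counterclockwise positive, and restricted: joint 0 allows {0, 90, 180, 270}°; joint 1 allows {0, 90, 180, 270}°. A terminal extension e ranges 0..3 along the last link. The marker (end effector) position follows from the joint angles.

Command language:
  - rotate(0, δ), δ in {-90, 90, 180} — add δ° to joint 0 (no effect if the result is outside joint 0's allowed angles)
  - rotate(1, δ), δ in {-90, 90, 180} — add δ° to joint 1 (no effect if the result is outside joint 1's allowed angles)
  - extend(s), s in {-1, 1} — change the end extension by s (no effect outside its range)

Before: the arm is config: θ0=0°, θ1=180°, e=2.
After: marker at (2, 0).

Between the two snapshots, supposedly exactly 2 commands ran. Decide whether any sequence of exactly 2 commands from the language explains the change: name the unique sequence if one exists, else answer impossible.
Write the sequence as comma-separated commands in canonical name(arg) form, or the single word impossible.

extend(-1), extend(-1)

start: config: θ0=0°, θ1=180°, e=2
1. extend(-1) → config: θ0=0°, θ1=180°, e=1
2. extend(-1) → config: θ0=0°, θ1=180°, e=0
no rival 2-sequence matches.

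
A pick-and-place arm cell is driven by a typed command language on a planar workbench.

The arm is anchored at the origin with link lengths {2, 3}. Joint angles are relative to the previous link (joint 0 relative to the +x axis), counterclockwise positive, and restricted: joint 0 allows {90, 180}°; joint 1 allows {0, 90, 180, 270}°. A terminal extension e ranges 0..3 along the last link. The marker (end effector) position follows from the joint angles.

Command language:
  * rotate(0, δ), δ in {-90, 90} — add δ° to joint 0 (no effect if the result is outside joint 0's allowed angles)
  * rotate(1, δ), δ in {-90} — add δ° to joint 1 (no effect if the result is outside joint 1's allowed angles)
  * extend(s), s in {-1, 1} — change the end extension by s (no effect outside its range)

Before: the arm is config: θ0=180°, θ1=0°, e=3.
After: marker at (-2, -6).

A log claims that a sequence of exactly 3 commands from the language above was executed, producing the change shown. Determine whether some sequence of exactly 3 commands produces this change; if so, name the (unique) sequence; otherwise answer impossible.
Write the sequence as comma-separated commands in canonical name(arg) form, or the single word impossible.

rotate(1, -90), rotate(1, -90), rotate(1, -90)

start: config: θ0=180°, θ1=0°, e=3
[1] after rotate(1, -90): config: θ0=180°, θ1=270°, e=3
[2] after rotate(1, -90): config: θ0=180°, θ1=180°, e=3
[3] after rotate(1, -90): config: θ0=180°, θ1=90°, e=3
no other 3-command option fits: unique.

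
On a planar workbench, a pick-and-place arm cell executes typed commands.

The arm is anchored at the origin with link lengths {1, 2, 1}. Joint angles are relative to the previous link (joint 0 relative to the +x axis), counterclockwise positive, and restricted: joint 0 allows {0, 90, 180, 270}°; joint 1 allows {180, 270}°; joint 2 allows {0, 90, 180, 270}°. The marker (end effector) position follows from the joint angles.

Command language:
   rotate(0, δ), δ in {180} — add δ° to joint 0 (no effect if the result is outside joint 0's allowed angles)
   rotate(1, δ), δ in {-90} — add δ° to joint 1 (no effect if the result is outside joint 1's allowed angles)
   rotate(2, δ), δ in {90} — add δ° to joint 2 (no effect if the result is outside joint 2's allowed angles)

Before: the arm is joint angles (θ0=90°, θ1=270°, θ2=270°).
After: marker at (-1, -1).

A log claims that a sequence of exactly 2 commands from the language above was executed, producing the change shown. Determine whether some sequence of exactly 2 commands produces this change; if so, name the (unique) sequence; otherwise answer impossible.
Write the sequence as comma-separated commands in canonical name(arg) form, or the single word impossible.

initial: joint angles (θ0=90°, θ1=270°, θ2=270°)
[1] after rotate(1, -90): joint angles (θ0=90°, θ1=180°, θ2=270°)
[2] after rotate(1, -90): joint angles (θ0=90°, θ1=180°, θ2=270°)
uniquely the one of 9 2-step routes that fits.

rotate(1, -90), rotate(1, -90)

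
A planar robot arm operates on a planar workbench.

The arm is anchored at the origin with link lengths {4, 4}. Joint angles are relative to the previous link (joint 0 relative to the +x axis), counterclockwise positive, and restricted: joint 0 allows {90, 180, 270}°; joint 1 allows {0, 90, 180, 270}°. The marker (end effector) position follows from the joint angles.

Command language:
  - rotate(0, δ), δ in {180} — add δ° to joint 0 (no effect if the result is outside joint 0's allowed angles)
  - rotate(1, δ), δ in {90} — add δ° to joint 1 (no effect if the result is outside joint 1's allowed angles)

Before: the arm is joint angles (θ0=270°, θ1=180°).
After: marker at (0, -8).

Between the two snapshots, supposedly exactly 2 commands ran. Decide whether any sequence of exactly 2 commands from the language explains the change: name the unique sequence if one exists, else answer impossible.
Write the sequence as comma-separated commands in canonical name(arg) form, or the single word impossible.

begin: joint angles (θ0=270°, θ1=180°)
step 1 (rotate(1, 90)): joint angles (θ0=270°, θ1=270°)
step 2 (rotate(1, 90)): joint angles (θ0=270°, θ1=0°)
all 4 alternatives checked — unique.

rotate(1, 90), rotate(1, 90)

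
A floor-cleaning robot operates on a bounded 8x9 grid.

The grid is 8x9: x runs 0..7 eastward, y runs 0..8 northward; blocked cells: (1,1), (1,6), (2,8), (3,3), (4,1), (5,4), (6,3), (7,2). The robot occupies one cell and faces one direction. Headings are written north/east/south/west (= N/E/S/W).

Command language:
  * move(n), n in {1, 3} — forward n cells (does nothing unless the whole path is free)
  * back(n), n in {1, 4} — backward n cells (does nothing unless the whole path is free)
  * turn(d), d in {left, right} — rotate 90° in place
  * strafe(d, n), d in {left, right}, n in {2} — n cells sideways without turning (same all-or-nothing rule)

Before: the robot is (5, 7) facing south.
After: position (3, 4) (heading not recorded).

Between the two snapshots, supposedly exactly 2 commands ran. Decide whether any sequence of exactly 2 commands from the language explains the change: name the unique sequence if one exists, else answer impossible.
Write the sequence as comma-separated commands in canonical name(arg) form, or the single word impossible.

key: order matters: swapping strafe(right, 2) and move(3) lands elsewhere
begin: (5, 7) facing south
step 1 (strafe(right, 2)): (3, 7) facing south
step 2 (move(3)): (3, 4) facing south
all 64 alternatives checked — unique.

strafe(right, 2), move(3)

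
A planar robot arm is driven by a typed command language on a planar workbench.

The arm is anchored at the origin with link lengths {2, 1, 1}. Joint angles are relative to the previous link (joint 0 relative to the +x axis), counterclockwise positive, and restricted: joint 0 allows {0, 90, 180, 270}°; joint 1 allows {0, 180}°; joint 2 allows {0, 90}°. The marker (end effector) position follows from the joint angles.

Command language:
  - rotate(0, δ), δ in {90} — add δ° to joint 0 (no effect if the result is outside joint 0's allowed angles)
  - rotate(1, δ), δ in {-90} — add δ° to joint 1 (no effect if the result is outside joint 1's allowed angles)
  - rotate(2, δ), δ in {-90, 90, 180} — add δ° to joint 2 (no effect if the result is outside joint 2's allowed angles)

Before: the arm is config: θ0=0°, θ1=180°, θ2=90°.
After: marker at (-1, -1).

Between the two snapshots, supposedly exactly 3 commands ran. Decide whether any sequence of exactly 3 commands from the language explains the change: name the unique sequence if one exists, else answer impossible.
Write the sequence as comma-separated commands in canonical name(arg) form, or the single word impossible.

initial: config: θ0=0°, θ1=180°, θ2=90°
1. rotate(0, 90) → config: θ0=90°, θ1=180°, θ2=90°
2. rotate(0, 90) → config: θ0=180°, θ1=180°, θ2=90°
3. rotate(0, 90) → config: θ0=270°, θ1=180°, θ2=90°
no rival 3-sequence matches.

rotate(0, 90), rotate(0, 90), rotate(0, 90)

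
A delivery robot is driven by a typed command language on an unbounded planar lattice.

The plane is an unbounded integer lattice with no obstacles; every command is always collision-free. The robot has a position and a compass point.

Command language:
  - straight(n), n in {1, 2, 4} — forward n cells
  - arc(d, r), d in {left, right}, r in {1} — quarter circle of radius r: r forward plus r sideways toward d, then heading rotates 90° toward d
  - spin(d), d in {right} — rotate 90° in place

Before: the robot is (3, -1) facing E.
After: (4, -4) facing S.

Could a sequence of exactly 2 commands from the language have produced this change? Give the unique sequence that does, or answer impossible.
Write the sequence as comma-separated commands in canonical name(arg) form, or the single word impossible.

arc(right, 1), straight(2)

key: running straight(2) before arc(right, 1) would end elsewhere — order is forced
from: (3, -1) facing E
1. arc(right, 1) → (4, -2) facing S
2. straight(2) → (4, -4) facing S
all 36 alternatives checked — unique.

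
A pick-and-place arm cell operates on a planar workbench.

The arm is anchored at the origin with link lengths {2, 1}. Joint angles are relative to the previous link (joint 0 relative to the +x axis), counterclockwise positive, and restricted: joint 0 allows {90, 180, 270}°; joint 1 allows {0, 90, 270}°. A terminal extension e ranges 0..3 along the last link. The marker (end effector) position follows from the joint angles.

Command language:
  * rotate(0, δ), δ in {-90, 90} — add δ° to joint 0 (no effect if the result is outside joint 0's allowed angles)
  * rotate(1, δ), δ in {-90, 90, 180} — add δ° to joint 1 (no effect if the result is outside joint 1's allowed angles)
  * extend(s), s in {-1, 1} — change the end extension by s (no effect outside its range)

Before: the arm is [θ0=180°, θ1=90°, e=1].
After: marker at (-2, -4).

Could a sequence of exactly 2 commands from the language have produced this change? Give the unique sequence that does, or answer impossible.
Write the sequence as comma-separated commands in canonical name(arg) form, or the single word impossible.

start: [θ0=180°, θ1=90°, e=1]
t=1 extend(1) ⇒ [θ0=180°, θ1=90°, e=2]
t=2 extend(1) ⇒ [θ0=180°, θ1=90°, e=3]
all 49 alternatives checked — unique.

extend(1), extend(1)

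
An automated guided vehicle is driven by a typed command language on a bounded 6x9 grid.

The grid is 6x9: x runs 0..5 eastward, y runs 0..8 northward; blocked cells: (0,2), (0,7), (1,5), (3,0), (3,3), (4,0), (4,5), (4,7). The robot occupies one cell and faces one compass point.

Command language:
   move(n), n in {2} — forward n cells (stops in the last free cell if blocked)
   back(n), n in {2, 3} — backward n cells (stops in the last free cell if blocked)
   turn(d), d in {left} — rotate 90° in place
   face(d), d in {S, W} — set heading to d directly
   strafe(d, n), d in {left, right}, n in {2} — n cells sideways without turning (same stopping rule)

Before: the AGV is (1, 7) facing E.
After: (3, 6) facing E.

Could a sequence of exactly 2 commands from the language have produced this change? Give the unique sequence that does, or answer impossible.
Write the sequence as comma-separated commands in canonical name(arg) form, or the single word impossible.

strafe(right, 2), move(2)

key: strafe(right, 2) is stopped early by the blocked cell at (1,5)
initial: (1, 7) facing E
1. strafe(right, 2) → (1, 6) facing E
2. move(2) → (3, 6) facing E
uniquely the one of 64 2-step routes that fits.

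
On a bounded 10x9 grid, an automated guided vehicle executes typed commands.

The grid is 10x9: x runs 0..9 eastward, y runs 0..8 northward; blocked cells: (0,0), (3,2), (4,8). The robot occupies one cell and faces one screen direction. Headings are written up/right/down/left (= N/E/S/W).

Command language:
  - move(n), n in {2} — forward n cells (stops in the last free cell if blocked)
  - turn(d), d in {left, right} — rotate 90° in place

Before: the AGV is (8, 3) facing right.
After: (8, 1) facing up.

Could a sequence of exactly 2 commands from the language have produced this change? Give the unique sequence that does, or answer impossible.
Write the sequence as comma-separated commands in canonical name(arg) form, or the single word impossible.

all 9 sequences checked — none match.

impossible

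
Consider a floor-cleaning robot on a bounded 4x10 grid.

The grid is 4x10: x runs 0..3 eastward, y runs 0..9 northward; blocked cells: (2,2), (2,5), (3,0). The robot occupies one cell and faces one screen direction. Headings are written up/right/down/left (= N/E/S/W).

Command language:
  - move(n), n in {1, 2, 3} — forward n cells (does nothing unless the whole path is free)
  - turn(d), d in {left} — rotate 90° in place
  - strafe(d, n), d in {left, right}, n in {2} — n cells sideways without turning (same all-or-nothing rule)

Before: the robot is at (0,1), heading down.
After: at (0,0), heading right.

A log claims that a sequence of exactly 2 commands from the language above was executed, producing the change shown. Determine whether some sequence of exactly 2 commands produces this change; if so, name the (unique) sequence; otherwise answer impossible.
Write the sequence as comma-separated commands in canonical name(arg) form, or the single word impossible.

key: order matters: swapping move(1) and turn(left) lands elsewhere
start: at (0,1), heading down
t=1 move(1) ⇒ at (0,0), heading down
t=2 turn(left) ⇒ at (0,0), heading right
no other 2-command option fits: unique.

move(1), turn(left)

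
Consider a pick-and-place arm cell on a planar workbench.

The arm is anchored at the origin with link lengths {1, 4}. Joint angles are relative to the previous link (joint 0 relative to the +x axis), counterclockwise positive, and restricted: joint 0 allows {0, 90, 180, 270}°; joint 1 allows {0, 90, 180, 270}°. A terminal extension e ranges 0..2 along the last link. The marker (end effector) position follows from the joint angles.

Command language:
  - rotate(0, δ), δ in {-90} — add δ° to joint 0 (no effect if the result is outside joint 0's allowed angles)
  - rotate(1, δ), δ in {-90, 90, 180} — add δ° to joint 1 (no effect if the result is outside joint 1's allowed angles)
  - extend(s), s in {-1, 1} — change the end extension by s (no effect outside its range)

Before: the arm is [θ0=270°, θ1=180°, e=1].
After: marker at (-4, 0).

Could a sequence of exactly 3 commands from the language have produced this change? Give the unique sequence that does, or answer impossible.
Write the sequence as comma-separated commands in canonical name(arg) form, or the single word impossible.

initial: [θ0=270°, θ1=180°, e=1]
step 1 (rotate(0, -90)): [θ0=180°, θ1=180°, e=1]
step 2 (rotate(0, -90)): [θ0=90°, θ1=180°, e=1]
step 3 (rotate(0, -90)): [θ0=0°, θ1=180°, e=1]
uniquely the one of 216 3-step routes that fits.

rotate(0, -90), rotate(0, -90), rotate(0, -90)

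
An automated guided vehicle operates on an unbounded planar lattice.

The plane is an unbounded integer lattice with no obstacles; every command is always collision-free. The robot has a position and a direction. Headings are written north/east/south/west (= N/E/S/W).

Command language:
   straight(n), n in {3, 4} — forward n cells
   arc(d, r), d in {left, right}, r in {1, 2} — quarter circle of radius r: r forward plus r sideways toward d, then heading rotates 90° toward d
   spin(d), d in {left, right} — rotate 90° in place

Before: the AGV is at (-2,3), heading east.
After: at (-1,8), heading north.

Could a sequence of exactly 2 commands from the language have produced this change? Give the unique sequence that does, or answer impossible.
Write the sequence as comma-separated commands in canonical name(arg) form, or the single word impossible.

arc(left, 1), straight(4)

key: cell and facing (now N) both changed — the 2 commands mix motion and turning
initial: at (-2,3), heading east
t=1 arc(left, 1) ⇒ at (-1,4), heading north
t=2 straight(4) ⇒ at (-1,8), heading north
no rival 2-sequence matches.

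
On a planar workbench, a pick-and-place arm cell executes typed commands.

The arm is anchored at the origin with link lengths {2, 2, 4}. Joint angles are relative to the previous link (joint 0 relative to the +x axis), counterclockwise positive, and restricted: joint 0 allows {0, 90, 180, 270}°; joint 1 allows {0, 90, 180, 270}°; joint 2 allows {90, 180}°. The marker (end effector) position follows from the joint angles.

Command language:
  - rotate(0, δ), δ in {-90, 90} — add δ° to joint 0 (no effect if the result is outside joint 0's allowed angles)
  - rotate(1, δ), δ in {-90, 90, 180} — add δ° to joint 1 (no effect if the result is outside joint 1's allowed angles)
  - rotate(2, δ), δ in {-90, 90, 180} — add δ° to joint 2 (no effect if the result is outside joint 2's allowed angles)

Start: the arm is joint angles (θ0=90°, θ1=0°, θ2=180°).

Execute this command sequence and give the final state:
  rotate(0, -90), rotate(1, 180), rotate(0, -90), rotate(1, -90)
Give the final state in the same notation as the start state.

begin: joint angles (θ0=90°, θ1=0°, θ2=180°)
t=1 rotate(0, -90) ⇒ joint angles (θ0=0°, θ1=0°, θ2=180°)
t=2 rotate(1, 180) ⇒ joint angles (θ0=0°, θ1=180°, θ2=180°)
t=3 rotate(0, -90) ⇒ joint angles (θ0=270°, θ1=180°, θ2=180°)
t=4 rotate(1, -90) ⇒ joint angles (θ0=270°, θ1=90°, θ2=180°)

joint angles (θ0=270°, θ1=90°, θ2=180°)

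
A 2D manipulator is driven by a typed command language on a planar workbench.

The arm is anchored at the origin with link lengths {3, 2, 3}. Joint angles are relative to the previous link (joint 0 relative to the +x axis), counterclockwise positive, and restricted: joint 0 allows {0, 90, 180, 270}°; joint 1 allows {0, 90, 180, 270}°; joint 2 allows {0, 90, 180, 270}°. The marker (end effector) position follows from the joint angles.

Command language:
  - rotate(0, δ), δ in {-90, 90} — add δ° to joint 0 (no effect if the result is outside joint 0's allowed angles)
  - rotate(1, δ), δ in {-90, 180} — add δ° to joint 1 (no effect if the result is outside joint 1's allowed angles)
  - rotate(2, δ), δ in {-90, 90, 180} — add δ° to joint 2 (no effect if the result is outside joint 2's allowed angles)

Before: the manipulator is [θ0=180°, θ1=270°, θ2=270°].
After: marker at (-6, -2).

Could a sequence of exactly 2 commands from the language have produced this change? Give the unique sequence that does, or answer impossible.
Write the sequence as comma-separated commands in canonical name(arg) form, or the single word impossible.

t0: [θ0=180°, θ1=270°, θ2=270°]
[1] after rotate(1, -90): [θ0=180°, θ1=180°, θ2=270°]
[2] after rotate(1, -90): [θ0=180°, θ1=90°, θ2=270°]
all 49 alternatives checked — unique.

rotate(1, -90), rotate(1, -90)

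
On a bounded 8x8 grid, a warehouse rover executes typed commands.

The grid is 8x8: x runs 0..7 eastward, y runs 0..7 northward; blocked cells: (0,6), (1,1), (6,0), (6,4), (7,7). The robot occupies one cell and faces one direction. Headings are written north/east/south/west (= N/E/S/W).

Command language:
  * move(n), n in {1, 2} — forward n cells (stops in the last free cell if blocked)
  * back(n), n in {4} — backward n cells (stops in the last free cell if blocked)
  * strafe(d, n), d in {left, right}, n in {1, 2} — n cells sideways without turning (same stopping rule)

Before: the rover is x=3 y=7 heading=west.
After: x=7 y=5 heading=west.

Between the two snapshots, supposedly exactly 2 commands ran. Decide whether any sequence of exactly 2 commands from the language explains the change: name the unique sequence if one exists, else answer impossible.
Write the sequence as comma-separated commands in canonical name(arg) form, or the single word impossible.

key: still facing W at the end — nothing in the sequence rotates
t0: x=3 y=7 heading=west
1. strafe(left, 2) → x=3 y=5 heading=west
2. back(4) → x=7 y=5 heading=west
no rival 2-sequence matches.

strafe(left, 2), back(4)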